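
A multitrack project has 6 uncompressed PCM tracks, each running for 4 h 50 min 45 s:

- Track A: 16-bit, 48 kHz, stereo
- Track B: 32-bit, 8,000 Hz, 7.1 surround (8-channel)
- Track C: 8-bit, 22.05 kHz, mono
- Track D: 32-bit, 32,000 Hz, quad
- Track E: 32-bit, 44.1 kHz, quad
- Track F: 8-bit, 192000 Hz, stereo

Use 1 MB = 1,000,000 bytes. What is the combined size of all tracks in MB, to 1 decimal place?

4 h 50 min 45 s = 17,445 s.
Track A: 48,000 × 17,445 × 2 × 2 = 3,349,440,000 bytes.
Track B: 8,000 × 17,445 × 4 × 8 = 4,465,920,000 bytes.
Track C: 22,050 × 17,445 × 1 × 1 = 384,662,250 bytes.
Track D: 32,000 × 17,445 × 4 × 4 = 8,931,840,000 bytes.
Track E: 44,100 × 17,445 × 4 × 4 = 12,309,192,000 bytes.
Track F: 192,000 × 17,445 × 1 × 2 = 6,698,880,000 bytes.
Total = 36,139,934,250 bytes = 36139.9 MB.

36139.9 MB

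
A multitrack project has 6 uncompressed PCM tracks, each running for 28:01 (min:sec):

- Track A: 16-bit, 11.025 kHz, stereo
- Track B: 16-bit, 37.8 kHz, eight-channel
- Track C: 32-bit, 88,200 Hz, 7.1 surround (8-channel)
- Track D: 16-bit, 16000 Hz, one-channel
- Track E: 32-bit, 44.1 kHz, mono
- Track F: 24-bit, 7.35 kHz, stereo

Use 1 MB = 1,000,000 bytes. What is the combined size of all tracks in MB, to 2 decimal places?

28:01 (min:sec) = 1,681 s.
Track A: 11,025 × 1,681 × 2 × 2 = 74,132,100 bytes.
Track B: 37,800 × 1,681 × 2 × 8 = 1,016,668,800 bytes.
Track C: 88,200 × 1,681 × 4 × 8 = 4,744,454,400 bytes.
Track D: 16,000 × 1,681 × 2 × 1 = 53,792,000 bytes.
Track E: 44,100 × 1,681 × 4 × 1 = 296,528,400 bytes.
Track F: 7,350 × 1,681 × 3 × 2 = 74,132,100 bytes.
Total = 6,259,707,800 bytes = 6259.71 MB.

6259.71 MB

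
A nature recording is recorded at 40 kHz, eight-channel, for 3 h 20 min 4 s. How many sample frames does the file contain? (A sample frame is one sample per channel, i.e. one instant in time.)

3 h 20 min 4 s = 12,004 s.
40,000 samples/s × 12,004 s = 480,160,000 frames.

480,160,000 sample frames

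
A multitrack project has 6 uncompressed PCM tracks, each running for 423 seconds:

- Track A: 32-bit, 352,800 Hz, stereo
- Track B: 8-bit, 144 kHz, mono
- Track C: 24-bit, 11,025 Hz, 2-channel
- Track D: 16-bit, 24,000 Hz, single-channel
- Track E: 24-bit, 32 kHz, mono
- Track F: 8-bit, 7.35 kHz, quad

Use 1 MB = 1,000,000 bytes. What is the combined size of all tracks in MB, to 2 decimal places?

Track A: 352,800 × 423 × 4 × 2 = 1,193,875,200 bytes.
Track B: 144,000 × 423 × 1 × 1 = 60,912,000 bytes.
Track C: 11,025 × 423 × 3 × 2 = 27,981,450 bytes.
Track D: 24,000 × 423 × 2 × 1 = 20,304,000 bytes.
Track E: 32,000 × 423 × 3 × 1 = 40,608,000 bytes.
Track F: 7,350 × 423 × 1 × 4 = 12,436,200 bytes.
Total = 1,356,116,850 bytes = 1356.12 MB.

1356.12 MB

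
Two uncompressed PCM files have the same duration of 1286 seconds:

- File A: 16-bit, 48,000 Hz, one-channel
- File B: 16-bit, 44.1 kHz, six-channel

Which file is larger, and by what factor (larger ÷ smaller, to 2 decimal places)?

File A: 48,000 × 2 × 1 = 96,000 bytes/s.
File B: 44,100 × 2 × 6 = 529,200 bytes/s.
File B is larger; ratio = 680,551,200 / 123,456,000 = 5.51.

File B, by a factor of 5.51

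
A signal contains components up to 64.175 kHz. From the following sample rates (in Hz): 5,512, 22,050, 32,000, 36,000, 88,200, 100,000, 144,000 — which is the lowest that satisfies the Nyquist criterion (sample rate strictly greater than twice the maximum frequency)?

144,000 Hz

Need sample rate > 2 × 64,175 = 128,350 Hz.
Lowest listed rate above 128,350 Hz is 144,000 Hz.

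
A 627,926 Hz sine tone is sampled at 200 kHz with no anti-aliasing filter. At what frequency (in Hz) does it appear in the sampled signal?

Nyquist = 200,000/2 = 100,000 Hz; 627,926 Hz exceeds it.
Alias = |627,926 − 3×200,000| = |627,926 − 600,000| = 27,926 Hz.

27,926 Hz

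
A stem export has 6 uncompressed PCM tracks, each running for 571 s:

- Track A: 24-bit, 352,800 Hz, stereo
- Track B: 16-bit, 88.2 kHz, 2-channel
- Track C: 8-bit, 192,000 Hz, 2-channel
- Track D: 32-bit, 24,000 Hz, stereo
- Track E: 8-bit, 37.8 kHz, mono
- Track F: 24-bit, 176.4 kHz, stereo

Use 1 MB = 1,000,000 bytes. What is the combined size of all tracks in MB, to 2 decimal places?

2364.97 MB

Track A: 352,800 × 571 × 3 × 2 = 1,208,692,800 bytes.
Track B: 88,200 × 571 × 2 × 2 = 201,448,800 bytes.
Track C: 192,000 × 571 × 1 × 2 = 219,264,000 bytes.
Track D: 24,000 × 571 × 4 × 2 = 109,632,000 bytes.
Track E: 37,800 × 571 × 1 × 1 = 21,583,800 bytes.
Track F: 176,400 × 571 × 3 × 2 = 604,346,400 bytes.
Total = 2,364,967,800 bytes = 2364.97 MB.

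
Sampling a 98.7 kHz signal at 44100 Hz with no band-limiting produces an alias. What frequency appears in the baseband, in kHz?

10.5 kHz

Nyquist = 44,100/2 = 22,050 Hz; 98,700 Hz exceeds it.
Alias = |98,700 − 2×44,100| = |98,700 − 88,200| = 10,500 Hz = 10.5 kHz.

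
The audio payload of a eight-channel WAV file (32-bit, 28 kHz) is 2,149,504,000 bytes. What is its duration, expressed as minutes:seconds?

Byte rate = 28,000 × 4 × 8 = 896,000 bytes/s.
Duration = 2,149,504,000 / 896,000 = 2,399 s.
2,399 s = 39:59.

39:59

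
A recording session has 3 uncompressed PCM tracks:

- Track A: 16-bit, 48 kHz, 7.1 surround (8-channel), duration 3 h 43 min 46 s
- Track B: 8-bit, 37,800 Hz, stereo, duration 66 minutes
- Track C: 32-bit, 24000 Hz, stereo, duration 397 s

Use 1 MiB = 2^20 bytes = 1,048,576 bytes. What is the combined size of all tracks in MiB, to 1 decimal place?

10191.7 MiB

Track A: 3 h 43 min 46 s = 13,426 s; 48,000 × 13,426 × 2 × 8 = 10,311,168,000 bytes.
Track B: 66 minutes = 3,960 s; 37,800 × 3,960 × 1 × 2 = 299,376,000 bytes.
Track C: 24,000 × 397 × 4 × 2 = 76,224,000 bytes.
Total = 10,686,768,000 bytes = 10191.7 MiB.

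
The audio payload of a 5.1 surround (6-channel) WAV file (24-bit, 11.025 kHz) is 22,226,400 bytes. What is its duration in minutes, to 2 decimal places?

1.87 minutes

Byte rate = 11,025 × 3 × 6 = 198,450 bytes/s.
Duration = 22,226,400 / 198,450 = 112 s.
112 s / 60 = 1.87 minutes.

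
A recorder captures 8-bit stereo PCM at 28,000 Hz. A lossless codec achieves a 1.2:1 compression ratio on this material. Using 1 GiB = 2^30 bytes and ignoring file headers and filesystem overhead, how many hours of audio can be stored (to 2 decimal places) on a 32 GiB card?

Uncompressed byte rate = 28,000 × 1 × 2 = 56,000 bytes/s.
After 1.2:1 compression, effective rate ≈ 46666.67 bytes/s.
Capacity = 32 × 1,073,741,824 = 34,359,738,368 bytes.
34,359,738,368 / effective rate ≈ 736280.11 s → 204.52 hours.

204.52 hours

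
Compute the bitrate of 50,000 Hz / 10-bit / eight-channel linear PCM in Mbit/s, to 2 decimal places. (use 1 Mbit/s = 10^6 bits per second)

Bit rate = 50,000 × 10 × 8 = 4,000,000 bits/s.
= 4.00 Mbit/s.

4.00 Mbit/s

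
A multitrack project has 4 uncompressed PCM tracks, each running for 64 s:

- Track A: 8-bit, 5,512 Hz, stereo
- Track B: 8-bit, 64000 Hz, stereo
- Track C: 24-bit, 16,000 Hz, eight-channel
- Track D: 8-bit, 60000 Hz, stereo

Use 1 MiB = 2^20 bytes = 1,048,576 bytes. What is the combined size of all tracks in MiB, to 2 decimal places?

Track A: 5,512 × 64 × 1 × 2 = 705,536 bytes.
Track B: 64,000 × 64 × 1 × 2 = 8,192,000 bytes.
Track C: 16,000 × 64 × 3 × 8 = 24,576,000 bytes.
Track D: 60,000 × 64 × 1 × 2 = 7,680,000 bytes.
Total = 41,153,536 bytes = 39.25 MiB.

39.25 MiB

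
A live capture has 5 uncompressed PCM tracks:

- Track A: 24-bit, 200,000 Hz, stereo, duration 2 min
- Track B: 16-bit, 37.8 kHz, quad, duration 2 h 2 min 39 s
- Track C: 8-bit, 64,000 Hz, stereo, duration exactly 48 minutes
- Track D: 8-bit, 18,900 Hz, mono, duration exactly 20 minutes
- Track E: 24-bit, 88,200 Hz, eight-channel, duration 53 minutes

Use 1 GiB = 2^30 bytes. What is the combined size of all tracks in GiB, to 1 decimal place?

Track A: 2 min = 120 s; 200,000 × 120 × 3 × 2 = 144,000,000 bytes.
Track B: 2 h 2 min 39 s = 7,359 s; 37,800 × 7,359 × 2 × 4 = 2,225,361,600 bytes.
Track C: exactly 48 minutes = 2,880 s; 64,000 × 2,880 × 1 × 2 = 368,640,000 bytes.
Track D: exactly 20 minutes = 1,200 s; 18,900 × 1,200 × 1 × 1 = 22,680,000 bytes.
Track E: 53 minutes = 3,180 s; 88,200 × 3,180 × 3 × 8 = 6,731,424,000 bytes.
Total = 9,492,105,600 bytes = 8.8 GiB.

8.8 GiB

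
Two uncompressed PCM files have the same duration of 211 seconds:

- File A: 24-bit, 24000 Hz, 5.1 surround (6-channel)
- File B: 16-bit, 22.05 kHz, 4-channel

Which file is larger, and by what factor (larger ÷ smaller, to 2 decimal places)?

File A: 24,000 × 3 × 6 = 432,000 bytes/s.
File B: 22,050 × 2 × 4 = 176,400 bytes/s.
File A is larger; ratio = 91,152,000 / 37,220,400 = 2.45.

File A, by a factor of 2.45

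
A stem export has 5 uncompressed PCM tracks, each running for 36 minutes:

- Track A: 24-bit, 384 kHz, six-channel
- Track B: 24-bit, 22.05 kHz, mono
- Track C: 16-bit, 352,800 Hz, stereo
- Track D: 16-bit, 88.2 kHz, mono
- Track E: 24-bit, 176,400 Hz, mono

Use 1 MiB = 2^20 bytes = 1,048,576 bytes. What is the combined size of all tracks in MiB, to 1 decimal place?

18735.0 MiB

36 minutes = 2,160 s.
Track A: 384,000 × 2,160 × 3 × 6 = 14,929,920,000 bytes.
Track B: 22,050 × 2,160 × 3 × 1 = 142,884,000 bytes.
Track C: 352,800 × 2,160 × 2 × 2 = 3,048,192,000 bytes.
Track D: 88,200 × 2,160 × 2 × 1 = 381,024,000 bytes.
Track E: 176,400 × 2,160 × 3 × 1 = 1,143,072,000 bytes.
Total = 19,645,092,000 bytes = 18735.0 MiB.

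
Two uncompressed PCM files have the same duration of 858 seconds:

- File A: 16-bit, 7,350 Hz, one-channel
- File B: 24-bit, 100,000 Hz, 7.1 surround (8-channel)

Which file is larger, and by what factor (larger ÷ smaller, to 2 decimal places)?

File B, by a factor of 163.27

File A: 7,350 × 2 × 1 = 14,700 bytes/s.
File B: 100,000 × 3 × 8 = 2,400,000 bytes/s.
File B is larger; ratio = 2,059,200,000 / 12,612,600 = 163.27.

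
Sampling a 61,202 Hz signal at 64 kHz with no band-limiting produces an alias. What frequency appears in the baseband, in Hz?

Nyquist = 64,000/2 = 32,000 Hz; 61,202 Hz exceeds it.
Alias = |61,202 − 1×64,000| = |61,202 − 64,000| = 2,798 Hz.

2,798 Hz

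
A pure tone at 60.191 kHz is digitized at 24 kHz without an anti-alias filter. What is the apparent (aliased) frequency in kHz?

Nyquist = 24,000/2 = 12,000 Hz; 60,191 Hz exceeds it.
Alias = |60,191 − 3×24,000| = |60,191 − 72,000| = 11,809 Hz = 11.809 kHz.

11.809 kHz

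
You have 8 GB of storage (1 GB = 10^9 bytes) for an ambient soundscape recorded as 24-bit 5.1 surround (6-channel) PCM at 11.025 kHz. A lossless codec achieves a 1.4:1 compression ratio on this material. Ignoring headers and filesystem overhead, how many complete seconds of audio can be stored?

Uncompressed byte rate = 11,025 × 3 × 6 = 198,450 bytes/s.
After 1.4:1 compression, effective rate ≈ 141750 bytes/s.
Capacity = 8 × 1,000,000,000 = 8,000,000,000 bytes.
8,000,000,000 / effective rate ≈ 56437.39 s → 56,437 seconds.

56,437 seconds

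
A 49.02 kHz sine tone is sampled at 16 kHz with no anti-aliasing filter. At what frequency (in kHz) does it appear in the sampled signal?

1.02 kHz

Nyquist = 16,000/2 = 8,000 Hz; 49,020 Hz exceeds it.
Alias = |49,020 − 3×16,000| = |49,020 − 48,000| = 1,020 Hz = 1.02 kHz.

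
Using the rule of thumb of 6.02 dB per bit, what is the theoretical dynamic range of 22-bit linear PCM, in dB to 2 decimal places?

132.44 dB

22 × 6.02 = 132.44 dB.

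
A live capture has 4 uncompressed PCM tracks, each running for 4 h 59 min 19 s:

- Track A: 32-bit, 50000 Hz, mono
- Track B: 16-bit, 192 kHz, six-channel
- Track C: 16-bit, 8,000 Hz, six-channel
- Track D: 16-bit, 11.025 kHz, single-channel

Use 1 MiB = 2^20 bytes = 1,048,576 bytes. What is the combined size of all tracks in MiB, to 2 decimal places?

44907.95 MiB

4 h 59 min 19 s = 17,959 s.
Track A: 50,000 × 17,959 × 4 × 1 = 3,591,800,000 bytes.
Track B: 192,000 × 17,959 × 2 × 6 = 41,377,536,000 bytes.
Track C: 8,000 × 17,959 × 2 × 6 = 1,724,064,000 bytes.
Track D: 11,025 × 17,959 × 2 × 1 = 395,995,950 bytes.
Total = 47,089,395,950 bytes = 44907.95 MiB.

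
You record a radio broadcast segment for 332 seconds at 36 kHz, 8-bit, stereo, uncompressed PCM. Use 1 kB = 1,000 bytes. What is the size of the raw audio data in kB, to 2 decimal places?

Bytes = 36,000 samples/s × 332 s × 1 bytes/sample × 2 ch = 23,904,000 bytes.
23,904,000 / 1,000 = 23904.00 kB.

23904.00 kB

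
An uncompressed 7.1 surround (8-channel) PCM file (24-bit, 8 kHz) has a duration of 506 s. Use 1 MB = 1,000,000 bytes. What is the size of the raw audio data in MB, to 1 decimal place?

97.2 MB

Bytes = 8,000 samples/s × 506 s × 3 bytes/sample × 8 ch = 97,152,000 bytes.
97,152,000 / 1,000,000 = 97.2 MB.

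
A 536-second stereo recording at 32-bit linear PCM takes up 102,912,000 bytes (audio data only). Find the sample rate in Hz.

Bytes = sample_rate × seconds × bytes_per_sample × channels.
sample_rate = 102,912,000 / (536 × 4 × 2) = 102,912,000 / 4,288 = 24,000 Hz.

24,000 Hz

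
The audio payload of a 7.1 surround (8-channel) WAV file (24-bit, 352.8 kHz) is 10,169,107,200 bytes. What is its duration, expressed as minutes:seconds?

20:01

Byte rate = 352,800 × 3 × 8 = 8,467,200 bytes/s.
Duration = 10,169,107,200 / 8,467,200 = 1,201 s.
1,201 s = 20:01.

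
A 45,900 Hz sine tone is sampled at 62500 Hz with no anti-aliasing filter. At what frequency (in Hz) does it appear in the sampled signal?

Nyquist = 62,500/2 = 31,250 Hz; 45,900 Hz exceeds it.
Alias = |45,900 − 1×62,500| = |45,900 − 62,500| = 16,600 Hz.

16,600 Hz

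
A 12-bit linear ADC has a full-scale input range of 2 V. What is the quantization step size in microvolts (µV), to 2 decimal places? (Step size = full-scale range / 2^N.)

488.28 µV

2 V / 2^12 = 2 / 4,096 V = 488.28 µV.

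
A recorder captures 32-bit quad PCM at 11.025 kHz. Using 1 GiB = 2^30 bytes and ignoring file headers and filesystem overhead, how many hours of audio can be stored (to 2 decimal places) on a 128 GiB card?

Uncompressed byte rate = 11,025 × 4 × 4 = 176,400 bytes/s.
Capacity = 128 × 1,073,741,824 = 137,438,953,472 bytes.
137,438,953,472 / 176,400 ≈ 779132.39 s → 216.43 hours.

216.43 hours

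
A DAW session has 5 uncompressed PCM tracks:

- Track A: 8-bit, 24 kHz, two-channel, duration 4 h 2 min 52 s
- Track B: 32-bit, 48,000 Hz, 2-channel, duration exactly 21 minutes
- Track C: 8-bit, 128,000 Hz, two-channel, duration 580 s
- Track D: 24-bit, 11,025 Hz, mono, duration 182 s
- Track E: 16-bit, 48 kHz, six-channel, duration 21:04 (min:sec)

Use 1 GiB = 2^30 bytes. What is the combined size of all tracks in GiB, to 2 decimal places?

1.92 GiB

Track A: 4 h 2 min 52 s = 14,572 s; 24,000 × 14,572 × 1 × 2 = 699,456,000 bytes.
Track B: exactly 21 minutes = 1,260 s; 48,000 × 1,260 × 4 × 2 = 483,840,000 bytes.
Track C: 128,000 × 580 × 1 × 2 = 148,480,000 bytes.
Track D: 11,025 × 182 × 3 × 1 = 6,019,650 bytes.
Track E: 21:04 (min:sec) = 1,264 s; 48,000 × 1,264 × 2 × 6 = 728,064,000 bytes.
Total = 2,065,859,650 bytes = 1.92 GiB.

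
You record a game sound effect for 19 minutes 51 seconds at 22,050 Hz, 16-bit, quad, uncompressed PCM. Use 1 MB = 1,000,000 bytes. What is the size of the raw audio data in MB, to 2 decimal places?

210.09 MB

Duration = 19 minutes 51 seconds = 1,191 s.
Bytes = 22,050 samples/s × 1,191 s × 2 bytes/sample × 4 ch = 210,092,400 bytes.
210,092,400 / 1,000,000 = 210.09 MB.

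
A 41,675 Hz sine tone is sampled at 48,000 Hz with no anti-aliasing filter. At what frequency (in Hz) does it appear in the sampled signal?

6,325 Hz

Nyquist = 48,000/2 = 24,000 Hz; 41,675 Hz exceeds it.
Alias = |41,675 − 1×48,000| = |41,675 − 48,000| = 6,325 Hz.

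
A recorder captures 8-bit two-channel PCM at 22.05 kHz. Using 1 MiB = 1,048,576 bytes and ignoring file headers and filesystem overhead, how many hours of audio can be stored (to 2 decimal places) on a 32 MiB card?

Uncompressed byte rate = 22,050 × 1 × 2 = 44,100 bytes/s.
Capacity = 32 × 1,048,576 = 33,554,432 bytes.
33,554,432 / 44,100 ≈ 760.87 s → 0.21 hours.

0.21 hours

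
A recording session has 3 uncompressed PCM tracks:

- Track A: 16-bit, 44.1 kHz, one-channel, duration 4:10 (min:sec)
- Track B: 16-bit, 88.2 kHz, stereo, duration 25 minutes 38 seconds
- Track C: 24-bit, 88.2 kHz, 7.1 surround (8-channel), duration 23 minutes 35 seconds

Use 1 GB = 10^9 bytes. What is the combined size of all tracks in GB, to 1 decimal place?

Track A: 4:10 (min:sec) = 250 s; 44,100 × 250 × 2 × 1 = 22,050,000 bytes.
Track B: 25 minutes 38 seconds = 1,538 s; 88,200 × 1,538 × 2 × 2 = 542,606,400 bytes.
Track C: 23 minutes 35 seconds = 1,415 s; 88,200 × 1,415 × 3 × 8 = 2,995,272,000 bytes.
Total = 3,559,928,400 bytes = 3.6 GB.

3.6 GB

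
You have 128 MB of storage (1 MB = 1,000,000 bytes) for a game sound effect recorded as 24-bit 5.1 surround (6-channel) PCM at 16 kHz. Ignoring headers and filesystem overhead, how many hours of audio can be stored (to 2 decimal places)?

0.12 hours

Uncompressed byte rate = 16,000 × 3 × 6 = 288,000 bytes/s.
Capacity = 128 × 1,000,000 = 128,000,000 bytes.
128,000,000 / 288,000 ≈ 444.44 s → 0.12 hours.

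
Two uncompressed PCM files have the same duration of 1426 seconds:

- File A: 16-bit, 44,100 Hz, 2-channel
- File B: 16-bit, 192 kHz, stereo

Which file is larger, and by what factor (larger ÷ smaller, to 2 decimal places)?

File B, by a factor of 4.35

File A: 44,100 × 2 × 2 = 176,400 bytes/s.
File B: 192,000 × 2 × 2 = 768,000 bytes/s.
File B is larger; ratio = 1,095,168,000 / 251,546,400 = 4.35.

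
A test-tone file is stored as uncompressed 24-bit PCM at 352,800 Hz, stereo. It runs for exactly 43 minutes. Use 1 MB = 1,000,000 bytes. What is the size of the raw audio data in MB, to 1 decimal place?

Duration = exactly 43 minutes = 2,580 s.
Bytes = 352,800 samples/s × 2,580 s × 3 bytes/sample × 2 ch = 5,461,344,000 bytes.
5,461,344,000 / 1,000,000 = 5461.3 MB.

5461.3 MB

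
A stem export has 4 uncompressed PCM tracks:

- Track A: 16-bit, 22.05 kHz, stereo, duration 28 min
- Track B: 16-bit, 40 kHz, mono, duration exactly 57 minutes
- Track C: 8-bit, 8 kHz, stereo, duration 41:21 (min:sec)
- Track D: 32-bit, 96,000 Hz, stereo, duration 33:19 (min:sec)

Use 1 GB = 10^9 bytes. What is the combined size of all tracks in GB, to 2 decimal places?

Track A: 28 min = 1,680 s; 22,050 × 1,680 × 2 × 2 = 148,176,000 bytes.
Track B: exactly 57 minutes = 3,420 s; 40,000 × 3,420 × 2 × 1 = 273,600,000 bytes.
Track C: 41:21 (min:sec) = 2,481 s; 8,000 × 2,481 × 1 × 2 = 39,696,000 bytes.
Track D: 33:19 (min:sec) = 1,999 s; 96,000 × 1,999 × 4 × 2 = 1,535,232,000 bytes.
Total = 1,996,704,000 bytes = 2.00 GB.

2.00 GB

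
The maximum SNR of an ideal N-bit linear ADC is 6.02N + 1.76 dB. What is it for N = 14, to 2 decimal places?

86.04 dB

6.02 × 14 + 1.76 = 86.04 dB.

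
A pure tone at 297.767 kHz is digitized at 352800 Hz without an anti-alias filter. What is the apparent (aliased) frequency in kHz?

Nyquist = 352,800/2 = 176,400 Hz; 297,767 Hz exceeds it.
Alias = |297,767 − 1×352,800| = |297,767 − 352,800| = 55,033 Hz = 55.033 kHz.

55.033 kHz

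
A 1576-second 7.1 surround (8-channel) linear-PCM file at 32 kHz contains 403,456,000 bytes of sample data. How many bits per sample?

Bytes per sample = 403,456,000 / (32,000 × 1,576 × 8) = 403,456,000 / 403,456,000 = 1.
Bit depth = 1 × 8 = 8 bits.

8 bits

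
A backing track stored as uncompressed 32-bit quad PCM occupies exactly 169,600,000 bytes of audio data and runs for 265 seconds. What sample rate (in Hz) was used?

Bytes = sample_rate × seconds × bytes_per_sample × channels.
sample_rate = 169,600,000 / (265 × 4 × 4) = 169,600,000 / 4,240 = 40,000 Hz.

40,000 Hz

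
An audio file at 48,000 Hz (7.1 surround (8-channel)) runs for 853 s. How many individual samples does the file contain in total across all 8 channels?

327,552,000 samples

48,000 × 853 s × 8 ch = 327,552,000 samples.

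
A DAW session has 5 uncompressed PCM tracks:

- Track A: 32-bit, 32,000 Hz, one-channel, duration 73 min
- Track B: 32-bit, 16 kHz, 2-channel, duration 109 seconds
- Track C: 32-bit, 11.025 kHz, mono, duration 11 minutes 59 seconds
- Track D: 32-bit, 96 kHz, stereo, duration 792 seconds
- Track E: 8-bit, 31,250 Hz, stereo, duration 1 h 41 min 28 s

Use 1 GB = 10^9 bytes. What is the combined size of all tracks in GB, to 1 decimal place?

Track A: 73 min = 4,380 s; 32,000 × 4,380 × 4 × 1 = 560,640,000 bytes.
Track B: 16,000 × 109 × 4 × 2 = 13,952,000 bytes.
Track C: 11 minutes 59 seconds = 719 s; 11,025 × 719 × 4 × 1 = 31,707,900 bytes.
Track D: 96,000 × 792 × 4 × 2 = 608,256,000 bytes.
Track E: 1 h 41 min 28 s = 6,088 s; 31,250 × 6,088 × 1 × 2 = 380,500,000 bytes.
Total = 1,595,055,900 bytes = 1.6 GB.

1.6 GB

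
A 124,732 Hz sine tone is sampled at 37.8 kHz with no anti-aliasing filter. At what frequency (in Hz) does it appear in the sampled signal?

11,332 Hz

Nyquist = 37,800/2 = 18,900 Hz; 124,732 Hz exceeds it.
Alias = |124,732 − 3×37,800| = |124,732 − 113,400| = 11,332 Hz.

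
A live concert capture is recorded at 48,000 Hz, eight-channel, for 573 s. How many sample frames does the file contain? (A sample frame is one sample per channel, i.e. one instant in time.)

48,000 samples/s × 573 s = 27,504,000 frames.

27,504,000 sample frames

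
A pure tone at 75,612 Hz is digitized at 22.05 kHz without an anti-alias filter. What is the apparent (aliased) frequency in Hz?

Nyquist = 22,050/2 = 11,025 Hz; 75,612 Hz exceeds it.
Alias = |75,612 − 3×22,050| = |75,612 − 66,150| = 9,462 Hz.

9,462 Hz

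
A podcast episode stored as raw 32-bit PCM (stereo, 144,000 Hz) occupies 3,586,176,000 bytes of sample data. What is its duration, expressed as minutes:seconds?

Byte rate = 144,000 × 4 × 2 = 1,152,000 bytes/s.
Duration = 3,586,176,000 / 1,152,000 = 3,113 s.
3,113 s = 51:53.

51:53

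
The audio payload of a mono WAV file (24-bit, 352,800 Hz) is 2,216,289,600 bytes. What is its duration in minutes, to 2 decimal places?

34.90 minutes

Byte rate = 352,800 × 3 × 1 = 1,058,400 bytes/s.
Duration = 2,216,289,600 / 1,058,400 = 2,094 s.
2,094 s / 60 = 34.90 minutes.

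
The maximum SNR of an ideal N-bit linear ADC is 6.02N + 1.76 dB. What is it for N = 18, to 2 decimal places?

6.02 × 18 + 1.76 = 110.12 dB.

110.12 dB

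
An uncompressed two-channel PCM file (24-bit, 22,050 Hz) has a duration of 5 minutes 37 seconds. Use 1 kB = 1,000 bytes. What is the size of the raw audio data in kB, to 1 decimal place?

44585.1 kB

Duration = 5 minutes 37 seconds = 337 s.
Bytes = 22,050 samples/s × 337 s × 3 bytes/sample × 2 ch = 44,585,100 bytes.
44,585,100 / 1,000 = 44585.1 kB.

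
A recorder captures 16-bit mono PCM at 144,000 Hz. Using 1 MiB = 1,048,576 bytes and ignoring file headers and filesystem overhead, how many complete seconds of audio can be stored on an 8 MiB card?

Uncompressed byte rate = 144,000 × 2 × 1 = 288,000 bytes/s.
Capacity = 8 × 1,048,576 = 8,388,608 bytes.
8,388,608 / 288,000 ≈ 29.13 s → 29 seconds.

29 seconds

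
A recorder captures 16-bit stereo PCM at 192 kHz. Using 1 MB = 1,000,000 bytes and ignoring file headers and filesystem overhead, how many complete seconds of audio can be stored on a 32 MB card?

41 seconds

Uncompressed byte rate = 192,000 × 2 × 2 = 768,000 bytes/s.
Capacity = 32 × 1,000,000 = 32,000,000 bytes.
32,000,000 / 768,000 ≈ 41.67 s → 41 seconds.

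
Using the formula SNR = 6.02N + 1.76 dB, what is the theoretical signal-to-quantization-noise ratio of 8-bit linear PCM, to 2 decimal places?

6.02 × 8 + 1.76 = 49.92 dB.

49.92 dB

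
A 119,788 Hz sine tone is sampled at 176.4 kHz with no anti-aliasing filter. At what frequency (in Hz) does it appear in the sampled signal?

56,612 Hz

Nyquist = 176,400/2 = 88,200 Hz; 119,788 Hz exceeds it.
Alias = |119,788 − 1×176,400| = |119,788 − 176,400| = 56,612 Hz.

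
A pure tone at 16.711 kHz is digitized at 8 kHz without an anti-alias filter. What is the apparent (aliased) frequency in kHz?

Nyquist = 8,000/2 = 4,000 Hz; 16,711 Hz exceeds it.
Alias = |16,711 − 2×8,000| = |16,711 − 16,000| = 711 Hz = 0.711 kHz.

0.711 kHz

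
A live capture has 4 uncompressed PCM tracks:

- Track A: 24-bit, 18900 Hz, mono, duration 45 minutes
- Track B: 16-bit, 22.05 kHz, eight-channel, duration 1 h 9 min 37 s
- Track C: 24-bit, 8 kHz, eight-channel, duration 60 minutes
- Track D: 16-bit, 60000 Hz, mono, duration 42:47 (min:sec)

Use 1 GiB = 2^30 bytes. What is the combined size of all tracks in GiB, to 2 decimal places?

2.45 GiB

Track A: 45 minutes = 2,700 s; 18,900 × 2,700 × 3 × 1 = 153,090,000 bytes.
Track B: 1 h 9 min 37 s = 4,177 s; 22,050 × 4,177 × 2 × 8 = 1,473,645,600 bytes.
Track C: 60 minutes = 3,600 s; 8,000 × 3,600 × 3 × 8 = 691,200,000 bytes.
Track D: 42:47 (min:sec) = 2,567 s; 60,000 × 2,567 × 2 × 1 = 308,040,000 bytes.
Total = 2,625,975,600 bytes = 2.45 GiB.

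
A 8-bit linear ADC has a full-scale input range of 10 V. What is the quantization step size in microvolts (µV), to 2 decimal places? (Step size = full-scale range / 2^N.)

39062.50 µV

10 V / 2^8 = 10 / 256 V = 39062.50 µV.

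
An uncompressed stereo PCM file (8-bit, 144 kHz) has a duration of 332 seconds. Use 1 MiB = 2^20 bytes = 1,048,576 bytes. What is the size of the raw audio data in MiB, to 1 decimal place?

Bytes = 144,000 samples/s × 332 s × 1 bytes/sample × 2 ch = 95,616,000 bytes.
95,616,000 / 1,048,576 = 91.2 MiB.

91.2 MiB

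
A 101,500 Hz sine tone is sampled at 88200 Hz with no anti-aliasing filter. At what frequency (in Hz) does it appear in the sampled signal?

13,300 Hz

Nyquist = 88,200/2 = 44,100 Hz; 101,500 Hz exceeds it.
Alias = |101,500 − 1×88,200| = |101,500 − 88,200| = 13,300 Hz.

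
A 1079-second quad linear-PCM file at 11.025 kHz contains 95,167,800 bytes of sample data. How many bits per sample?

Bytes per sample = 95,167,800 / (11,025 × 1,079 × 4) = 95,167,800 / 47,583,900 = 2.
Bit depth = 2 × 8 = 16 bits.

16 bits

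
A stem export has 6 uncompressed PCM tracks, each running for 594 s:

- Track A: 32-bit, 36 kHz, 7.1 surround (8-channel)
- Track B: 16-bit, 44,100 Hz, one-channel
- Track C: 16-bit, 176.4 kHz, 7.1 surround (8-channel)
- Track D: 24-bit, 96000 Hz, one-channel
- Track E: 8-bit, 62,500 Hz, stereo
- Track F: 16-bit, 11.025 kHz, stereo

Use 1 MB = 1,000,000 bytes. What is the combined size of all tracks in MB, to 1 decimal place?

Track A: 36,000 × 594 × 4 × 8 = 684,288,000 bytes.
Track B: 44,100 × 594 × 2 × 1 = 52,390,800 bytes.
Track C: 176,400 × 594 × 2 × 8 = 1,676,505,600 bytes.
Track D: 96,000 × 594 × 3 × 1 = 171,072,000 bytes.
Track E: 62,500 × 594 × 1 × 2 = 74,250,000 bytes.
Track F: 11,025 × 594 × 2 × 2 = 26,195,400 bytes.
Total = 2,684,701,800 bytes = 2684.7 MB.

2684.7 MB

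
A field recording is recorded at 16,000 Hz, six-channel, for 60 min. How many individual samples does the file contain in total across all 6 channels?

345,600,000 samples

60 min = 3,600 s.
16,000 × 3,600 s × 6 ch = 345,600,000 samples.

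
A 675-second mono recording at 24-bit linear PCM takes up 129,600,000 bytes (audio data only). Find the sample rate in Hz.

64,000 Hz

Bytes = sample_rate × seconds × bytes_per_sample × channels.
sample_rate = 129,600,000 / (675 × 3 × 1) = 129,600,000 / 2,025 = 64,000 Hz.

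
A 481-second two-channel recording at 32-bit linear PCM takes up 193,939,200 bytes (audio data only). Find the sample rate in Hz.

50,400 Hz

Bytes = sample_rate × seconds × bytes_per_sample × channels.
sample_rate = 193,939,200 / (481 × 4 × 2) = 193,939,200 / 3,848 = 50,400 Hz.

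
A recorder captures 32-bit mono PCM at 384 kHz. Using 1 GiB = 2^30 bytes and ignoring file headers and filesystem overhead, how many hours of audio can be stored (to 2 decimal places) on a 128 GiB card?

Uncompressed byte rate = 384,000 × 4 × 1 = 1,536,000 bytes/s.
Capacity = 128 × 1,073,741,824 = 137,438,953,472 bytes.
137,438,953,472 / 1,536,000 ≈ 89478.49 s → 24.86 hours.

24.86 hours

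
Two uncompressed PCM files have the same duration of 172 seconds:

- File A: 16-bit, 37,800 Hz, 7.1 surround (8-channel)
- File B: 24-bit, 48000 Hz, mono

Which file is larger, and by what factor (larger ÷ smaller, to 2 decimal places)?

File A: 37,800 × 2 × 8 = 604,800 bytes/s.
File B: 48,000 × 3 × 1 = 144,000 bytes/s.
File A is larger; ratio = 104,025,600 / 24,768,000 = 4.20.

File A, by a factor of 4.20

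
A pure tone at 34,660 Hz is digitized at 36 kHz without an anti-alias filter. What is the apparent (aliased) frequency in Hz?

1,340 Hz

Nyquist = 36,000/2 = 18,000 Hz; 34,660 Hz exceeds it.
Alias = |34,660 − 1×36,000| = |34,660 − 36,000| = 1,340 Hz.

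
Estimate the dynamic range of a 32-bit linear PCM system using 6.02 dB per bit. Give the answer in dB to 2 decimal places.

192.64 dB

32 × 6.02 = 192.64 dB.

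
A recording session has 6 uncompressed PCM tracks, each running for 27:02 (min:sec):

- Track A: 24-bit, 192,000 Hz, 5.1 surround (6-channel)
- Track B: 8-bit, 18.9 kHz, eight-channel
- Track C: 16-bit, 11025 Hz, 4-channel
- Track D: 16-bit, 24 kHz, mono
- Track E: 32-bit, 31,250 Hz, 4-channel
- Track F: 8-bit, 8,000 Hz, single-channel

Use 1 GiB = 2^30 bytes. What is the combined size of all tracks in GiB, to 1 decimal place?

27:02 (min:sec) = 1,622 s.
Track A: 192,000 × 1,622 × 3 × 6 = 5,605,632,000 bytes.
Track B: 18,900 × 1,622 × 1 × 8 = 245,246,400 bytes.
Track C: 11,025 × 1,622 × 2 × 4 = 143,060,400 bytes.
Track D: 24,000 × 1,622 × 2 × 1 = 77,856,000 bytes.
Track E: 31,250 × 1,622 × 4 × 4 = 811,000,000 bytes.
Track F: 8,000 × 1,622 × 1 × 1 = 12,976,000 bytes.
Total = 6,895,770,800 bytes = 6.4 GiB.

6.4 GiB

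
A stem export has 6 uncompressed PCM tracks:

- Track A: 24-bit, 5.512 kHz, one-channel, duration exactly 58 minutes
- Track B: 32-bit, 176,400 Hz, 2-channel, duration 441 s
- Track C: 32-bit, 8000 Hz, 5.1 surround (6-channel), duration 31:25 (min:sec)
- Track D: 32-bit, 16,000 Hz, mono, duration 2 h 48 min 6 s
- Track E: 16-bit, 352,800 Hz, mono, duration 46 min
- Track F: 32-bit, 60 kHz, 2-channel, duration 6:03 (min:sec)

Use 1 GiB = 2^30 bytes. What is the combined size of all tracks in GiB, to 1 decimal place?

Track A: exactly 58 minutes = 3,480 s; 5,512 × 3,480 × 3 × 1 = 57,545,280 bytes.
Track B: 176,400 × 441 × 4 × 2 = 622,339,200 bytes.
Track C: 31:25 (min:sec) = 1,885 s; 8,000 × 1,885 × 4 × 6 = 361,920,000 bytes.
Track D: 2 h 48 min 6 s = 10,086 s; 16,000 × 10,086 × 4 × 1 = 645,504,000 bytes.
Track E: 46 min = 2,760 s; 352,800 × 2,760 × 2 × 1 = 1,947,456,000 bytes.
Track F: 6:03 (min:sec) = 363 s; 60,000 × 363 × 4 × 2 = 174,240,000 bytes.
Total = 3,809,004,480 bytes = 3.5 GiB.

3.5 GiB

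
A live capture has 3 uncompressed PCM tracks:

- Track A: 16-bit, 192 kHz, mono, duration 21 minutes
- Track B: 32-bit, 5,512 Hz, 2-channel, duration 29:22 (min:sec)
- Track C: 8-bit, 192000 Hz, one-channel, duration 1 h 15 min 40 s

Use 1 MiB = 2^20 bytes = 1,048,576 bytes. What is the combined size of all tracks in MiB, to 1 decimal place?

1366.8 MiB

Track A: 21 minutes = 1,260 s; 192,000 × 1,260 × 2 × 1 = 483,840,000 bytes.
Track B: 29:22 (min:sec) = 1,762 s; 5,512 × 1,762 × 4 × 2 = 77,697,152 bytes.
Track C: 1 h 15 min 40 s = 4,540 s; 192,000 × 4,540 × 1 × 1 = 871,680,000 bytes.
Total = 1,433,217,152 bytes = 1366.8 MiB.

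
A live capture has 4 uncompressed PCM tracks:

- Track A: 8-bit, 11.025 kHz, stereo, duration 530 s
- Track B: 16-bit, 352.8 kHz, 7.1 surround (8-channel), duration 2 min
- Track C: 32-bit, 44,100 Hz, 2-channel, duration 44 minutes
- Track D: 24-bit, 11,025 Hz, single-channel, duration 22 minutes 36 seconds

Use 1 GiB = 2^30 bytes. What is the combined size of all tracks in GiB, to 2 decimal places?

Track A: 11,025 × 530 × 1 × 2 = 11,686,500 bytes.
Track B: 2 min = 120 s; 352,800 × 120 × 2 × 8 = 677,376,000 bytes.
Track C: 44 minutes = 2,640 s; 44,100 × 2,640 × 4 × 2 = 931,392,000 bytes.
Track D: 22 minutes 36 seconds = 1,356 s; 11,025 × 1,356 × 3 × 1 = 44,849,700 bytes.
Total = 1,665,304,200 bytes = 1.55 GiB.

1.55 GiB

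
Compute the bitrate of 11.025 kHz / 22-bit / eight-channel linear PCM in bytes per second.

242,550 bytes/s

Bit rate = 11,025 × 22 × 8 = 1,940,400 bits/s.
1,940,400 / 8 = 242,550 bytes/s.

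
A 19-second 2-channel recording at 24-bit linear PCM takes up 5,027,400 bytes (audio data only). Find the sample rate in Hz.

44,100 Hz

Bytes = sample_rate × seconds × bytes_per_sample × channels.
sample_rate = 5,027,400 / (19 × 3 × 2) = 5,027,400 / 114 = 44,100 Hz.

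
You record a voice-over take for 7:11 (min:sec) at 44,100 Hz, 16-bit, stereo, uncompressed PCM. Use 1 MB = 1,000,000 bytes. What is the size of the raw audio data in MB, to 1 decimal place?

Duration = 7:11 (min:sec) = 431 s.
Bytes = 44,100 samples/s × 431 s × 2 bytes/sample × 2 ch = 76,028,400 bytes.
76,028,400 / 1,000,000 = 76.0 MB.

76.0 MB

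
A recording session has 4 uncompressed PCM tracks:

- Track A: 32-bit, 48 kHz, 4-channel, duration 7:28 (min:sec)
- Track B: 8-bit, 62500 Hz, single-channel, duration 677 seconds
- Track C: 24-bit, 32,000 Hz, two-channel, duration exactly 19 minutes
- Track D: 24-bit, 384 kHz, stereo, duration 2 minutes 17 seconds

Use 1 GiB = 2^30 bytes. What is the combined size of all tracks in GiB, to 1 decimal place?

Track A: 7:28 (min:sec) = 448 s; 48,000 × 448 × 4 × 4 = 344,064,000 bytes.
Track B: 62,500 × 677 × 1 × 1 = 42,312,500 bytes.
Track C: exactly 19 minutes = 1,140 s; 32,000 × 1,140 × 3 × 2 = 218,880,000 bytes.
Track D: 2 minutes 17 seconds = 137 s; 384,000 × 137 × 3 × 2 = 315,648,000 bytes.
Total = 920,904,500 bytes = 0.9 GiB.

0.9 GiB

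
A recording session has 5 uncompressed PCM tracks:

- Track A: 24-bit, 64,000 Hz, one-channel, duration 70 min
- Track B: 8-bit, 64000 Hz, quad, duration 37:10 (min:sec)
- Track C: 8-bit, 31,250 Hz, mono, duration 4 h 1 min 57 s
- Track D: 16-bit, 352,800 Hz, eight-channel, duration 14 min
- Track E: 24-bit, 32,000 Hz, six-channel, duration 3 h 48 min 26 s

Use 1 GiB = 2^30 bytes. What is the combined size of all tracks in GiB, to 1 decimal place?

Track A: 70 min = 4,200 s; 64,000 × 4,200 × 3 × 1 = 806,400,000 bytes.
Track B: 37:10 (min:sec) = 2,230 s; 64,000 × 2,230 × 1 × 4 = 570,880,000 bytes.
Track C: 4 h 1 min 57 s = 14,517 s; 31,250 × 14,517 × 1 × 1 = 453,656,250 bytes.
Track D: 14 min = 840 s; 352,800 × 840 × 2 × 8 = 4,741,632,000 bytes.
Track E: 3 h 48 min 26 s = 13,706 s; 32,000 × 13,706 × 3 × 6 = 7,894,656,000 bytes.
Total = 14,467,224,250 bytes = 13.5 GiB.

13.5 GiB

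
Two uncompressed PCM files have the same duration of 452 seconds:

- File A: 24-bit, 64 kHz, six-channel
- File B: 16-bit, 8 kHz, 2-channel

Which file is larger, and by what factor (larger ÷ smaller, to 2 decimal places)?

File A, by a factor of 36.00

File A: 64,000 × 3 × 6 = 1,152,000 bytes/s.
File B: 8,000 × 2 × 2 = 32,000 bytes/s.
File A is larger; ratio = 520,704,000 / 14,464,000 = 36.00.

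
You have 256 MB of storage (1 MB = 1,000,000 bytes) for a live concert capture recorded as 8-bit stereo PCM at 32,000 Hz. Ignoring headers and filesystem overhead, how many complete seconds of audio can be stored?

4,000 seconds

Uncompressed byte rate = 32,000 × 1 × 2 = 64,000 bytes/s.
Capacity = 256 × 1,000,000 = 256,000,000 bytes.
256,000,000 / 64,000 ≈ 4000 s → 4,000 seconds.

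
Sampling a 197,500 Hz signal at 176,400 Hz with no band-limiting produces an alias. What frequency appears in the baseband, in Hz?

Nyquist = 176,400/2 = 88,200 Hz; 197,500 Hz exceeds it.
Alias = |197,500 − 1×176,400| = |197,500 − 176,400| = 21,100 Hz.

21,100 Hz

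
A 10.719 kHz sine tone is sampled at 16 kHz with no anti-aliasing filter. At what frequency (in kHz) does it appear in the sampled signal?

Nyquist = 16,000/2 = 8,000 Hz; 10,719 Hz exceeds it.
Alias = |10,719 − 1×16,000| = |10,719 − 16,000| = 5,281 Hz = 5.281 kHz.

5.281 kHz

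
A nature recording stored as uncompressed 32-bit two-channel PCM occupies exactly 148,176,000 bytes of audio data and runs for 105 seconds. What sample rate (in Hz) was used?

Bytes = sample_rate × seconds × bytes_per_sample × channels.
sample_rate = 148,176,000 / (105 × 4 × 2) = 148,176,000 / 840 = 176,400 Hz.

176,400 Hz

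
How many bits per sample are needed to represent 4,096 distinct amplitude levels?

log2(4,096) = 12.

12 bits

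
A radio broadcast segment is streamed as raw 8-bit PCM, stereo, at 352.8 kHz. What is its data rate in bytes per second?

Bit rate = 352,800 × 8 × 2 = 5,644,800 bits/s.
5,644,800 / 8 = 705,600 bytes/s.

705,600 bytes/s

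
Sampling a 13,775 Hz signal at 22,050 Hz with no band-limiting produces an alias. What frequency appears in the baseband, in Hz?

Nyquist = 22,050/2 = 11,025 Hz; 13,775 Hz exceeds it.
Alias = |13,775 − 1×22,050| = |13,775 − 22,050| = 8,275 Hz.

8,275 Hz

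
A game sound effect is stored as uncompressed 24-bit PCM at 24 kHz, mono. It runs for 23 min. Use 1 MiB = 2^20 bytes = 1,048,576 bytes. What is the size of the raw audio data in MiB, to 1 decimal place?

94.8 MiB

Duration = 23 min = 1,380 s.
Bytes = 24,000 samples/s × 1,380 s × 3 bytes/sample × 1 ch = 99,360,000 bytes.
99,360,000 / 1,048,576 = 94.8 MiB.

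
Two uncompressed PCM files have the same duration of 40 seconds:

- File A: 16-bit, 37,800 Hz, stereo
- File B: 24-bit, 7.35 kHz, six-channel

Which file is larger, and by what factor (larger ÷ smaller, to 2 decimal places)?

File A: 37,800 × 2 × 2 = 151,200 bytes/s.
File B: 7,350 × 3 × 6 = 132,300 bytes/s.
File A is larger; ratio = 6,048,000 / 5,292,000 = 1.14.

File A, by a factor of 1.14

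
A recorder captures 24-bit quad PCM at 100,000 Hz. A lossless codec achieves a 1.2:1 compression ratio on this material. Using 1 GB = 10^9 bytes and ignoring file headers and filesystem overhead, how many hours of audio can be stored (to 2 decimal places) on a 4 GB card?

1.11 hours

Uncompressed byte rate = 100,000 × 3 × 4 = 1,200,000 bytes/s.
After 1.2:1 compression, effective rate ≈ 1000000 bytes/s.
Capacity = 4 × 1,000,000,000 = 4,000,000,000 bytes.
4,000,000,000 / effective rate ≈ 4000 s → 1.11 hours.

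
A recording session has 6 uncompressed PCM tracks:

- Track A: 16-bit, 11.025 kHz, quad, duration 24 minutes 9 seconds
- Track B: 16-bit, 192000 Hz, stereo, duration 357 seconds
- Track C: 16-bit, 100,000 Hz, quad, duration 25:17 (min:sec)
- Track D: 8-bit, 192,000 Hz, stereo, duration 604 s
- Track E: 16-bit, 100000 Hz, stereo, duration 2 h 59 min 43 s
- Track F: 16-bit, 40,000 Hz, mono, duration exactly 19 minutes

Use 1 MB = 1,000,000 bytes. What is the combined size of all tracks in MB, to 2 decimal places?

Track A: 24 minutes 9 seconds = 1,449 s; 11,025 × 1,449 × 2 × 4 = 127,801,800 bytes.
Track B: 192,000 × 357 × 2 × 2 = 274,176,000 bytes.
Track C: 25:17 (min:sec) = 1,517 s; 100,000 × 1,517 × 2 × 4 = 1,213,600,000 bytes.
Track D: 192,000 × 604 × 1 × 2 = 231,936,000 bytes.
Track E: 2 h 59 min 43 s = 10,783 s; 100,000 × 10,783 × 2 × 2 = 4,313,200,000 bytes.
Track F: exactly 19 minutes = 1,140 s; 40,000 × 1,140 × 2 × 1 = 91,200,000 bytes.
Total = 6,251,913,800 bytes = 6251.91 MB.

6251.91 MB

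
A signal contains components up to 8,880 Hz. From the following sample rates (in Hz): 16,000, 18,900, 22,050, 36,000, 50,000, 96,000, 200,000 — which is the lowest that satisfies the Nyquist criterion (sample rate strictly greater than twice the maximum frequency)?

Need sample rate > 2 × 8,880 = 17,760 Hz.
Lowest listed rate above 17,760 Hz is 18,900 Hz.

18,900 Hz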